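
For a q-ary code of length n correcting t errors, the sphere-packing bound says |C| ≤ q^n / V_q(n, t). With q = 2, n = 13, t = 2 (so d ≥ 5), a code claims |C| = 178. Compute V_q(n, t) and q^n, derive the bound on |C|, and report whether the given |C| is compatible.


V_q(n, t) = 92, q^n = 8192, Hamming bound = 89, |C| = 178 > bound (violated).

Step 1: Compute V_q(n, t) = Σ_{j=0}^2 C(n, j) (q−1)^j.
  j = 0: C(13,0)·(1)^0 = 1·1 = 1.
  j = 1: C(13,1)·(1)^1 = 13·1 = 13.
  j = 2: C(13,2)·(1)^2 = 78·1 = 78.
  V_q(n, t) = 1 + 13 + 78 = 92.
Step 2: q^n = 2^13 = 8192.
Step 3: Hamming bound ⌊q^n / V_q(n,t)⌋ = ⌊8192/92⌋ = 89.
Step 4: Compare |C| = 178 to 89: violated.
The claimed |C| lies above the Hamming bound, so no 2-ary code of length 13 with d ≥ 5 can have 178 codewords.


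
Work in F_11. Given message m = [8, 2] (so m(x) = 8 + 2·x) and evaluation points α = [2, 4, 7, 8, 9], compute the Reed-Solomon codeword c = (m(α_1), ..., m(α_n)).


c = [1, 5, 0, 2, 4]

Message polynomial: m(x) = 8 + 2·x (mod 11).
For each evaluation point α_i, compute m(α_i) mod 11:
  α_1 = 2: Horner steps 2 → 1, so m(2) = 1.
  α_2 = 4: Horner steps 2 → 5, so m(4) = 5.
  α_3 = 7: Horner steps 2 → 0, so m(7) = 0.
  α_4 = 8: Horner steps 2 → 2, so m(8) = 2.
  α_5 = 9: Horner steps 2 → 4, so m(9) = 4.
Codeword c = [1, 5, 0, 2, 4] ∈ F_11^5.


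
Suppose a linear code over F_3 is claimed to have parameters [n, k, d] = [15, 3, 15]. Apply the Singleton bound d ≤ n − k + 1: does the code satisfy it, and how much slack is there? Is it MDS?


Singleton RHS = n − k + 1 = 13, slack = -2, bound violated (no such code; not MDS).

Singleton bound: d ≤ n − k + 1.
Here n = 15, k = 3, so n − k + 1 = 13.
Given d = 15, check d ≤ 13: NO.
Slack = (n − k + 1) − d = -2.
The slack is negative: d = 15 exceeds n − k + 1 = 13 by 2, so the Singleton bound is violated and no linear [15, 3, 15]_3 code can exist. In particular it is not MDS (MDS requires d = n − k + 1 exactly).
Description: the claimed parameters are [15, 3, 15]_3; such a code would be impossible (violates the Singleton bound).


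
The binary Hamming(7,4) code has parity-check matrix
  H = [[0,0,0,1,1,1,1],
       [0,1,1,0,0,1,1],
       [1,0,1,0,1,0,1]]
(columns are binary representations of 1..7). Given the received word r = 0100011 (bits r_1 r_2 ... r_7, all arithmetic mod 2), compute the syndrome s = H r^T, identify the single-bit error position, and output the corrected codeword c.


s = (0, 1, 1)^T, error position = 3, corrected codeword c = 0110011

Compute s = H r^T mod 2 one row at a time:
  s_1 = 0 + 0 + 1 + 1 = 2 ≡ 0 (mod 2).
  s_2 = 1 + 0 + 1 + 1 = 3 ≡ 1 (mod 2).
  s_3 = 0 + 0 + 0 + 1 = 1 ≡ 1 (mod 2).
s = (0, 1, 1)^T — this equals column 3 of H (binary 011), so error is at position 3.
Correct: flip bit 3 of r = 0100011 to get c = 0110011.


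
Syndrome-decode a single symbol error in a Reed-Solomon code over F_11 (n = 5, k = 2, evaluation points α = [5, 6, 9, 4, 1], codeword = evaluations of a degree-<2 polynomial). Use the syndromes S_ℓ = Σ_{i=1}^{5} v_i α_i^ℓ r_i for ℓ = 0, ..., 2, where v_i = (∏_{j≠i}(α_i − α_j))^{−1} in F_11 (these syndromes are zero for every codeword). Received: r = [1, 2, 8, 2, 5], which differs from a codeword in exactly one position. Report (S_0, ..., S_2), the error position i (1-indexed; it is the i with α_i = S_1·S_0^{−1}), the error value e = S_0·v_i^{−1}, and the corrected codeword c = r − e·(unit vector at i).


S = (8, 4, 2), error at position 2, error magnitude e = 2, c = [1, 0, 8, 2, 5].

Step 1: column multipliers v_i = (∏_{j≠i}(α_i − α_j))^{−1} mod 11.
  i = 1 (α = 5): (5−6)(5−9)(5−4)(5−1) = (−1)·(−4)·1·4 = 16 ≡ 5, so v_1 = 5^{−1} = 9 (mod 11).
  i = 2 (α = 6): (6−5)(6−9)(6−4)(6−1) = 1·(−3)·2·5 = −30 ≡ 3, so v_2 = 3^{−1} = 4 (mod 11).
  i = 3 (α = 9): (9−5)(9−6)(9−4)(9−1) = 4·3·5·8 = 480 ≡ 7, so v_3 = 7^{−1} = 8 (mod 11).
  i = 4 (α = 4): (4−5)(4−6)(4−9)(4−1) = (−1)·(−2)·(−5)·3 = −30 ≡ 3, so v_4 = 3^{−1} = 4 (mod 11).
  i = 5 (α = 1): (1−5)(1−6)(1−9)(1−4) = (−4)·(−5)·(−8)·(−3) = 480 ≡ 7, so v_5 = 7^{−1} = 8 (mod 11).
  v = [9, 4, 8, 4, 8].
Step 2: syndromes of r = [1, 2, 8, 2, 5] (all sums mod 11).
  S_0 = Σ v_i r_i = 9·1 + 4·2 + 8·8 + 4·2 + 8·5 = 129 ≡ 8.
  S_1 = Σ v_i α_i r_i = 9·5·1 + 4·6·2 + 8·9·8 + 4·4·2 + 8·1·5 = 741 ≡ 4.
  α_i^2 mod 11 = [3, 3, 4, 5, 1].
  S_2 = Σ v_i α_i^2 r_i = 9·3·1 + 4·3·2 + 8·4·8 + 4·5·2 + 8·1·5 = 387 ≡ 2.
  S = (8, 4, 2) ≠ 0, so r is not a codeword (an error is present).
Step 3: locate the error. For a single error e at position i, S_ℓ = v_i·e·α_i^ℓ, so α_err = S_1/S_0.
  S_0^{−1} = 8^{−1} = 7 (mod 11), so α_err = 4·7 = 28 ≡ 6 = α_2. Error position i = 2.
  Consistency check: S_2/S_1 = 2·3 = 6 ≡ 6 = α_err ✓ (single-error assumption holds).
Step 4: error magnitude e = S_0/v_2 = S_0·∏_{j≠2}(α_2 − α_j) = 8·3 = 24 ≡ 2 (mod 11).
Step 5: correct position 2: c_2 = r_2 − e = 2 − 2 ≡ 0 (mod 11). Hence c = [1, 0, 8, 2, 5].
  Check: interpolating c through the α_i gives m(x) = 6 + 10·x (degree < 2) with m(α_i) = c_i for every i, so c is indeed a codeword.


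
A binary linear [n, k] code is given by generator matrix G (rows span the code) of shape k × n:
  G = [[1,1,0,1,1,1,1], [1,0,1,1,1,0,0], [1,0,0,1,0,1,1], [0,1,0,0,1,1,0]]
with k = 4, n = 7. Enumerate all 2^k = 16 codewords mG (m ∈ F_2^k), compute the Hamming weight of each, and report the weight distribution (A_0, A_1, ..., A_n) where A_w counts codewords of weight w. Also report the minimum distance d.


Weight distribution: A_0 = 1, A_1 = 1, A_2 = 1, A_3 = 4, A_4 = 5, A_5 = 3, A_6 = 1. Minimum distance d = 1.

Enumerate all 2^4 = 16 messages m ∈ F_2^4.
For each, compute codeword c = mG in F_2^7, then tally its weight.
  m = 0000 → c = 0000000, weight = 0.
  m = 1000 → c = 1101111, weight = 6.
  m = 0100 → c = 1011100, weight = 4.
  m = 1100 → c = 0110011, weight = 4.
  m = 0010 → c = 1001011, weight = 4.
  m = 1010 → c = 0100100, weight = 2.
  m = 0110 → c = 0010111, weight = 4.
  m = 1110 → c = 1111000, weight = 4.
  m = 0001 → c = 0100110, weight = 3.
  m = 1001 → c = 1001001, weight = 3.
  m = 0101 → c = 1111010, weight = 5.
  m = 1101 → c = 0010101, weight = 3.
  m = 0011 → c = 1101101, weight = 5.
  m = 1011 → c = 0000010, weight = 1.
  m = 0111 → c = 0110001, weight = 3.
  m = 1111 → c = 1011110, weight = 5.
Tally weights:
  weight 0: 1 codewords.
  weight 1: 1 codewords.
  weight 2: 1 codewords.
  weight 3: 4 codewords.
  weight 4: 5 codewords.
  weight 5: 3 codewords.
  weight 6: 1 codewords.
Minimum distance d = smallest w > 0 with A_w > 0 = 1.
Sanity: Σ A_w = 16 = 2^4 = 16 ✓.


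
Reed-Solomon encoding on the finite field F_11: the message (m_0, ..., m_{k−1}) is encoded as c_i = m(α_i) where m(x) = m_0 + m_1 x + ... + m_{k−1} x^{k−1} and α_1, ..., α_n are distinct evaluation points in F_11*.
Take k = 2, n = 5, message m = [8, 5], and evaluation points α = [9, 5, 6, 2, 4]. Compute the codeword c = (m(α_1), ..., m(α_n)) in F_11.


c = [9, 0, 5, 7, 6]

Message polynomial: m(x) = 8 + 5·x (mod 11).
For each evaluation point α_i, compute m(α_i) mod 11:
  α_1 = 9: Horner steps 5 → 9, so m(9) = 9.
  α_2 = 5: Horner steps 5 → 0, so m(5) = 0.
  α_3 = 6: Horner steps 5 → 5, so m(6) = 5.
  α_4 = 2: Horner steps 5 → 7, so m(2) = 7.
  α_5 = 4: Horner steps 5 → 6, so m(4) = 6.
Codeword c = [9, 0, 5, 7, 6] ∈ F_11^5.


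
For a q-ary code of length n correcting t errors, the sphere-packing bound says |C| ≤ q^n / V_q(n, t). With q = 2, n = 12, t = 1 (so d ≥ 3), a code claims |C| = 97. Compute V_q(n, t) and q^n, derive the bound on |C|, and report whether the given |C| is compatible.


V_q(n, t) = 13, q^n = 4096, Hamming bound = 315, |C| = 97 ≤ bound (satisfied).

Step 1: Compute V_q(n, t) = Σ_{j=0}^1 C(n, j) (q−1)^j.
  j = 0: C(12,0)·(1)^0 = 1·1 = 1.
  j = 1: C(12,1)·(1)^1 = 12·1 = 12.
  V_q(n, t) = 1 + 12 = 13.
Step 2: q^n = 2^12 = 4096.
Step 3: Hamming bound ⌊q^n / V_q(n,t)⌋ = ⌊4096/13⌋ = 315.
Step 4: Compare |C| = 97 to 315: satisfied.
The claimed |C| lies below the Hamming bound.


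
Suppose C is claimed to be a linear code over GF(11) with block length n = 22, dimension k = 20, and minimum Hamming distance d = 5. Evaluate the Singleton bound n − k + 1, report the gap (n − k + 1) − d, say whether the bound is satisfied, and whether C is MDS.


Singleton RHS = n − k + 1 = 3, slack = -2, bound violated (no such code; not MDS).

Singleton bound: d ≤ n − k + 1.
Here n = 22, k = 20, so n − k + 1 = 3.
Given d = 5, check d ≤ 3: NO.
Slack = (n − k + 1) − d = -2.
The slack is negative: d = 5 exceeds n − k + 1 = 3 by 2, so the Singleton bound is violated and no linear [22, 20, 5]_11 code can exist. In particular it is not MDS (MDS requires d = n − k + 1 exactly).
Description: the claimed parameters are [22, 20, 5]_11; such a code would be impossible (violates the Singleton bound).


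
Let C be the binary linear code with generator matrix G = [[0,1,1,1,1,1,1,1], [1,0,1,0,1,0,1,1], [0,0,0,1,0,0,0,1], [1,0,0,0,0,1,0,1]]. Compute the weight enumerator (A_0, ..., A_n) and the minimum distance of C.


Weight distribution: A_0 = 1, A_1 = 1, A_2 = 1, A_3 = 3, A_4 = 3, A_5 = 3, A_6 = 3, A_7 = 1. Minimum distance d = 1.

Enumerate all 2^4 = 16 messages m ∈ F_2^4.
For each, compute codeword c = mG in F_2^8, then tally its weight.
  m = 0000 → c = 00000000, weight = 0.
  m = 1000 → c = 01111111, weight = 7.
  m = 0100 → c = 10101011, weight = 5.
  m = 1100 → c = 11010100, weight = 4.
  m = 0010 → c = 00010001, weight = 2.
  m = 1010 → c = 01101110, weight = 5.
  m = 0110 → c = 10111010, weight = 5.
  m = 1110 → c = 11000101, weight = 4.
  m = 0001 → c = 10000101, weight = 3.
  m = 1001 → c = 11111010, weight = 6.
  m = 0101 → c = 00101110, weight = 4.
  m = 1101 → c = 01010001, weight = 3.
  m = 0011 → c = 10010100, weight = 3.
  m = 1011 → c = 11101011, weight = 6.
  m = 0111 → c = 00111111, weight = 6.
  m = 1111 → c = 01000000, weight = 1.
Tally weights:
  weight 0: 1 codewords.
  weight 1: 1 codewords.
  weight 2: 1 codewords.
  weight 3: 3 codewords.
  weight 4: 3 codewords.
  weight 5: 3 codewords.
  weight 6: 3 codewords.
  weight 7: 1 codewords.
Minimum distance d = smallest w > 0 with A_w > 0 = 1.
Sanity: Σ A_w = 16 = 2^4 = 16 ✓.


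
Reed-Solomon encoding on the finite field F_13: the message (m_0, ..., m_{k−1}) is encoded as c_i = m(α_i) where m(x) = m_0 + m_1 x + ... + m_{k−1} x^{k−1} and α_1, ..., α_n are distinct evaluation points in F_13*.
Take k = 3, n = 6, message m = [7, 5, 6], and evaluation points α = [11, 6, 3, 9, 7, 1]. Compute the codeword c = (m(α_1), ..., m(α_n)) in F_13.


c = [8, 6, 11, 5, 11, 5]

Message polynomial: m(x) = 7 + 5·x + 6·x^2 (mod 13).
For each evaluation point α_i, compute m(α_i) mod 13:
  α_1 = 11: Horner steps 6 → 6 → 8, so m(11) = 8.
  α_2 = 6: Horner steps 6 → 2 → 6, so m(6) = 6.
  α_3 = 3: Horner steps 6 → 10 → 11, so m(3) = 11.
  α_4 = 9: Horner steps 6 → 7 → 5, so m(9) = 5.
  α_5 = 7: Horner steps 6 → 8 → 11, so m(7) = 11.
  α_6 = 1: Horner steps 6 → 11 → 5, so m(1) = 5.
Codeword c = [8, 6, 11, 5, 11, 5] ∈ F_13^6.


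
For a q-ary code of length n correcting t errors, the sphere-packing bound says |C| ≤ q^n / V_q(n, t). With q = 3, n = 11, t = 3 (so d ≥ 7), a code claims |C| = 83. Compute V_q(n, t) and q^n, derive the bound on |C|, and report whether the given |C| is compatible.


V_q(n, t) = 1563, q^n = 177147, Hamming bound = 113, |C| = 83 ≤ bound (satisfied).

Step 1: Compute V_q(n, t) = Σ_{j=0}^3 C(n, j) (q−1)^j.
  j = 0: C(11,0)·(2)^0 = 1·1 = 1.
  j = 1: C(11,1)·(2)^1 = 11·2 = 22.
  j = 2: C(11,2)·(2)^2 = 55·4 = 220.
  j = 3: C(11,3)·(2)^3 = 165·8 = 1320.
  V_q(n, t) = 1 + 22 + 220 + 1320 = 1563.
Step 2: q^n = 3^11 = 177147.
Step 3: Hamming bound ⌊q^n / V_q(n,t)⌋ = ⌊177147/1563⌋ = 113.
Step 4: Compare |C| = 83 to 113: satisfied.
The claimed |C| lies below the Hamming bound.


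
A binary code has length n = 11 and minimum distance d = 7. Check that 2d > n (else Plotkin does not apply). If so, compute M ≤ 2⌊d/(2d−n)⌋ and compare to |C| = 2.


Plotkin bound M ≤ 4; given |C| = 2 ≤ bound (satisfied).

Check applicability: 2d = 14, n = 11.
2d − n = 3 > 0, so Plotkin applies.
Compute d/(2d−n) = 7/3 ≈ 2.3333.
⌊d/(2d−n)⌋ = 2.
Plotkin bound: M ≤ 2·2 = 4.
Given |C| = 2, check: satisfied.
This |C| is below the Plotkin bound.


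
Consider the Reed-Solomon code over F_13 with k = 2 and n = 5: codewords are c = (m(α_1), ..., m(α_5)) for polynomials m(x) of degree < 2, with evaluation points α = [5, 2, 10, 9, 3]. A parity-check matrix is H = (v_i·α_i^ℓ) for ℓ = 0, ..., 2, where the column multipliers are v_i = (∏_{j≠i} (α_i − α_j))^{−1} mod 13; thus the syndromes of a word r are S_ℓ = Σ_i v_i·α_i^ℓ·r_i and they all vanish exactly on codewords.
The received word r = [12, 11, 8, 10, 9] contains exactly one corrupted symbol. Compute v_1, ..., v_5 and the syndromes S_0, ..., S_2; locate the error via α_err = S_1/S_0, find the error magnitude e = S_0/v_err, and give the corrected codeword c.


S = (11, 3, 2), error at position 1, error magnitude e = 7, c = [5, 11, 8, 10, 9].

Step 1: column multipliers v_i = (∏_{j≠i}(α_i − α_j))^{−1} mod 13.
  i = 1 (α = 5): (5−2)(5−10)(5−9)(5−3) = 3·(−5)·(−4)·2 = 120 ≡ 3, so v_1 = 3^{−1} = 9 (mod 13).
  i = 2 (α = 2): (2−5)(2−10)(2−9)(2−3) = (−3)·(−8)·(−7)·(−1) = 168 ≡ 12, so v_2 = 12^{−1} = 12 (mod 13).
  i = 3 (α = 10): (10−5)(10−2)(10−9)(10−3) = 5·8·1·7 = 280 ≡ 7, so v_3 = 7^{−1} = 2 (mod 13).
  i = 4 (α = 9): (9−5)(9−2)(9−10)(9−3) = 4·7·(−1)·6 = −168 ≡ 1, so v_4 = 1^{−1} = 1 (mod 13).
  i = 5 (α = 3): (3−5)(3−2)(3−10)(3−9) = (−2)·1·(−7)·(−6) = −84 ≡ 7, so v_5 = 7^{−1} = 2 (mod 13).
  v = [9, 12, 2, 1, 2].
Step 2: syndromes of r = [12, 11, 8, 10, 9] (all sums mod 13).
  S_0 = Σ v_i r_i = 9·12 + 12·11 + 2·8 + 1·10 + 2·9 = 284 ≡ 11.
  S_1 = Σ v_i α_i r_i = 9·5·12 + 12·2·11 + 2·10·8 + 1·9·10 + 2·3·9 = 1108 ≡ 3.
  α_i^2 mod 13 = [12, 4, 9, 3, 9].
  S_2 = Σ v_i α_i^2 r_i = 9·12·12 + 12·4·11 + 2·9·8 + 1·3·10 + 2·9·9 = 2160 ≡ 2.
  S = (11, 3, 2) ≠ 0, so r is not a codeword (an error is present).
Step 3: locate the error. For a single error e at position i, S_ℓ = v_i·e·α_i^ℓ, so α_err = S_1/S_0.
  S_0^{−1} = 11^{−1} = 6 (mod 13), so α_err = 3·6 = 18 ≡ 5 = α_1. Error position i = 1.
  Consistency check: S_2/S_1 = 2·9 = 18 ≡ 5 = α_err ✓ (single-error assumption holds).
Step 4: error magnitude e = S_0/v_1 = S_0·∏_{j≠1}(α_1 − α_j) = 11·3 = 33 ≡ 7 (mod 13).
Step 5: correct position 1: c_1 = r_1 − e = 12 − 7 ≡ 5 (mod 13). Hence c = [5, 11, 8, 10, 9].
  Check: interpolating c through the α_i gives m(x) = 2 + 11·x (degree < 2) with m(α_i) = c_i for every i, so c is indeed a codeword.


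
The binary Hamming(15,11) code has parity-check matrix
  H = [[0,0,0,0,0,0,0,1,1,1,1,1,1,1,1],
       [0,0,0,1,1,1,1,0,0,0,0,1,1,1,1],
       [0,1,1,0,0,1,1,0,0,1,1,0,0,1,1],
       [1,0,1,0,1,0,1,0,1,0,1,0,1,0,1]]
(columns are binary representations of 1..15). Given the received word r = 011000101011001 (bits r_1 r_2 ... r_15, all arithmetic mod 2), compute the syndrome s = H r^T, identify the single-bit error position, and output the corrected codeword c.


s = (0, 1, 1, 1)^T, error position = 7, corrected codeword c = 011000001011001

Compute s = H r^T mod 2 one row at a time:
  s_1 = 0 + 1 + 0 + 1 + 1 + 0 + 0 + 1 = 4 ≡ 0 (mod 2).
  s_2 = 0 + 0 + 0 + 1 + 1 + 0 + 0 + 1 = 3 ≡ 1 (mod 2).
  s_3 = 1 + 1 + 0 + 1 + 0 + 1 + 0 + 1 = 5 ≡ 1 (mod 2).
  s_4 = 0 + 1 + 0 + 1 + 1 + 1 + 0 + 1 = 5 ≡ 1 (mod 2).
s = (0, 1, 1, 1)^T — this equals column 7 of H (binary 0111), so error is at position 7.
Correct: flip bit 7 of r = 011000101011001 to get c = 011000001011001.


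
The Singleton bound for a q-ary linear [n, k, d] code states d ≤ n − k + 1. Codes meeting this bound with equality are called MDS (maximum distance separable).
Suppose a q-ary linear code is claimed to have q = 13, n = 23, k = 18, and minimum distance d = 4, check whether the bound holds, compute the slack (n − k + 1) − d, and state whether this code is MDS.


Singleton RHS = n − k + 1 = 6, slack = 2, bound satisfied, not MDS.

Singleton bound: d ≤ n − k + 1.
Here n = 23, k = 18, so n − k + 1 = 6.
Given d = 4, check d ≤ 6: YES.
Slack = (n − k + 1) − d = 2.
The code is NOT MDS (slack = 2 > 0).
Description: the claimed parameters are [23, 18, 4]_13; such a code would be non-MDS.


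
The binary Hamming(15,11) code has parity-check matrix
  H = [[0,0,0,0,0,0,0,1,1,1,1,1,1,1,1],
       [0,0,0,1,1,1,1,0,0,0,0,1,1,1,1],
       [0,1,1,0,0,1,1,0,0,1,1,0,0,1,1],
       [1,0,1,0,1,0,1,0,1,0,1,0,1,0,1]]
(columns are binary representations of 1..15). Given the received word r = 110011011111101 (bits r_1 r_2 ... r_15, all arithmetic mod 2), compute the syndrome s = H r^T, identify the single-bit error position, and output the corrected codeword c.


s = (1, 1, 1, 0)^T, error position = 14, corrected codeword c = 110011011111111

Compute s = H r^T mod 2 one row at a time:
  s_1 = 1 + 1 + 1 + 1 + 1 + 1 + 0 + 1 = 7 ≡ 1 (mod 2).
  s_2 = 0 + 1 + 1 + 0 + 1 + 1 + 0 + 1 = 5 ≡ 1 (mod 2).
  s_3 = 1 + 0 + 1 + 0 + 1 + 1 + 0 + 1 = 5 ≡ 1 (mod 2).
  s_4 = 1 + 0 + 1 + 0 + 1 + 1 + 1 + 1 = 6 ≡ 0 (mod 2).
s = (1, 1, 1, 0)^T — this equals column 14 of H (binary 1110), so error is at position 14.
Correct: flip bit 14 of r = 110011011111101 to get c = 110011011111111.


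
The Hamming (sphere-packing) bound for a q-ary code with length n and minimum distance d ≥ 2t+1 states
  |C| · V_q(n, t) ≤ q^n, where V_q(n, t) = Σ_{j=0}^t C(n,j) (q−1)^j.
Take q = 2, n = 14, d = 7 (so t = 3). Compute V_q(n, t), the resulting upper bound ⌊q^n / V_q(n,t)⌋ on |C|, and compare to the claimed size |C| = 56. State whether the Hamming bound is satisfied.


V_q(n, t) = 470, q^n = 16384, Hamming bound = 34, |C| = 56 > bound (violated).

Step 1: Compute V_q(n, t) = Σ_{j=0}^3 C(n, j) (q−1)^j.
  j = 0: C(14,0)·(1)^0 = 1·1 = 1.
  j = 1: C(14,1)·(1)^1 = 14·1 = 14.
  j = 2: C(14,2)·(1)^2 = 91·1 = 91.
  j = 3: C(14,3)·(1)^3 = 364·1 = 364.
  V_q(n, t) = 1 + 14 + 91 + 364 = 470.
Step 2: q^n = 2^14 = 16384.
Step 3: Hamming bound ⌊q^n / V_q(n,t)⌋ = ⌊16384/470⌋ = 34.
Step 4: Compare |C| = 56 to 34: violated.
The claimed |C| lies above the Hamming bound, so no 2-ary code of length 14 with d ≥ 7 can have 56 codewords.


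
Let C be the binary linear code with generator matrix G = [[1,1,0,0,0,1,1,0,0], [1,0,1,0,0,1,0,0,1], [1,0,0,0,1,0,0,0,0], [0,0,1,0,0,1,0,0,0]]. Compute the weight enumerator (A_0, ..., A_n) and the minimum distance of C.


Weight distribution: A_0 = 1, A_2 = 4, A_4 = 9, A_6 = 2. Minimum distance d = 2.

Enumerate all 2^4 = 16 messages m ∈ F_2^4.
For each, compute codeword c = mG in F_2^9, then tally its weight.
  m = 0000 → c = 000000000, weight = 0.
  m = 1000 → c = 110001100, weight = 4.
  m = 0100 → c = 101001001, weight = 4.
  m = 1100 → c = 011000101, weight = 4.
  m = 0010 → c = 100010000, weight = 2.
  m = 1010 → c = 010011100, weight = 4.
  m = 0110 → c = 001011001, weight = 4.
  m = 1110 → c = 111010101, weight = 6.
  m = 0001 → c = 001001000, weight = 2.
  m = 1001 → c = 111000100, weight = 4.
  m = 0101 → c = 100000001, weight = 2.
  m = 1101 → c = 010001101, weight = 4.
  m = 0011 → c = 101011000, weight = 4.
  m = 1011 → c = 011010100, weight = 4.
  m = 0111 → c = 000010001, weight = 2.
  m = 1111 → c = 110011101, weight = 6.
Tally weights:
  weight 0: 1 codewords.
  weight 2: 4 codewords.
  weight 4: 9 codewords.
  weight 6: 2 codewords.
Minimum distance d = smallest w > 0 with A_w > 0 = 2.
Sanity: Σ A_w = 16 = 2^4 = 16 ✓.


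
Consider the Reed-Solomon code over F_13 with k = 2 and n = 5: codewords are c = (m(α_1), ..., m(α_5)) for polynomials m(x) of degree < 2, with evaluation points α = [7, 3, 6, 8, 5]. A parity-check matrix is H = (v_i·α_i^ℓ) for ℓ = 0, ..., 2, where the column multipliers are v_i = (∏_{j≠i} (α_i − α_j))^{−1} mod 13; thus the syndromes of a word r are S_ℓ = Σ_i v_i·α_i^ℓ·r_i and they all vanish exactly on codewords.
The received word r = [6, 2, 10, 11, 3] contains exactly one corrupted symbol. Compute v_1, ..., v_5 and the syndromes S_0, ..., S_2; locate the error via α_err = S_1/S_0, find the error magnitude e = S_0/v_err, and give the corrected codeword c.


S = (3, 8, 4), error at position 1, error magnitude e = 2, c = [4, 2, 10, 11, 3].

Step 1: column multipliers v_i = (∏_{j≠i}(α_i − α_j))^{−1} mod 13.
  i = 1 (α = 7): (7−3)(7−6)(7−8)(7−5) = 4·1·(−1)·2 = −8 ≡ 5, so v_1 = 5^{−1} = 8 (mod 13).
  i = 2 (α = 3): (3−7)(3−6)(3−8)(3−5) = (−4)·(−3)·(−5)·(−2) = 120 ≡ 3, so v_2 = 3^{−1} = 9 (mod 13).
  i = 3 (α = 6): (6−7)(6−3)(6−8)(6−5) = (−1)·3·(−2)·1 = 6 ≡ 6, so v_3 = 6^{−1} = 11 (mod 13).
  i = 4 (α = 8): (8−7)(8−3)(8−6)(8−5) = 1·5·2·3 = 30 ≡ 4, so v_4 = 4^{−1} = 10 (mod 13).
  i = 5 (α = 5): (5−7)(5−3)(5−6)(5−8) = (−2)·2·(−1)·(−3) = −12 ≡ 1, so v_5 = 1^{−1} = 1 (mod 13).
  v = [8, 9, 11, 10, 1].
Step 2: syndromes of r = [6, 2, 10, 11, 3] (all sums mod 13).
  S_0 = Σ v_i r_i = 8·6 + 9·2 + 11·10 + 10·11 + 1·3 = 289 ≡ 3.
  S_1 = Σ v_i α_i r_i = 8·7·6 + 9·3·2 + 11·6·10 + 10·8·11 + 1·5·3 = 1945 ≡ 8.
  α_i^2 mod 13 = [10, 9, 10, 12, 12].
  S_2 = Σ v_i α_i^2 r_i = 8·10·6 + 9·9·2 + 11·10·10 + 10·12·11 + 1·12·3 = 3098 ≡ 4.
  S = (3, 8, 4) ≠ 0, so r is not a codeword (an error is present).
Step 3: locate the error. For a single error e at position i, S_ℓ = v_i·e·α_i^ℓ, so α_err = S_1/S_0.
  S_0^{−1} = 3^{−1} = 9 (mod 13), so α_err = 8·9 = 72 ≡ 7 = α_1. Error position i = 1.
  Consistency check: S_2/S_1 = 4·5 = 20 ≡ 7 = α_err ✓ (single-error assumption holds).
Step 4: error magnitude e = S_0/v_1 = S_0·∏_{j≠1}(α_1 − α_j) = 3·5 = 15 ≡ 2 (mod 13).
Step 5: correct position 1: c_1 = r_1 − e = 6 − 2 ≡ 4 (mod 13). Hence c = [4, 2, 10, 11, 3].
  Check: interpolating c through the α_i gives m(x) = 7 + 7·x (degree < 2) with m(α_i) = c_i for every i, so c is indeed a codeword.


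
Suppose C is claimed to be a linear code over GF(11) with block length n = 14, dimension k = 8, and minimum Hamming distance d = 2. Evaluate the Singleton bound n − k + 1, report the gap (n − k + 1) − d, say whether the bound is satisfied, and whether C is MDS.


Singleton RHS = n − k + 1 = 7, slack = 5, bound satisfied, not MDS.

Singleton bound: d ≤ n − k + 1.
Here n = 14, k = 8, so n − k + 1 = 7.
Given d = 2, check d ≤ 7: YES.
Slack = (n − k + 1) − d = 5.
The code is NOT MDS (slack = 5 > 0).
Description: the claimed parameters are [14, 8, 2]_11; such a code would be non-MDS.


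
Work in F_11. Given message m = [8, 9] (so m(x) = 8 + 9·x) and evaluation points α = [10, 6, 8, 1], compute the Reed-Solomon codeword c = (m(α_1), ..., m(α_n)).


c = [10, 7, 3, 6]

Message polynomial: m(x) = 8 + 9·x (mod 11).
For each evaluation point α_i, compute m(α_i) mod 11:
  α_1 = 10: Horner steps 9 → 10, so m(10) = 10.
  α_2 = 6: Horner steps 9 → 7, so m(6) = 7.
  α_3 = 8: Horner steps 9 → 3, so m(8) = 3.
  α_4 = 1: Horner steps 9 → 6, so m(1) = 6.
Codeword c = [10, 7, 3, 6] ∈ F_11^4.


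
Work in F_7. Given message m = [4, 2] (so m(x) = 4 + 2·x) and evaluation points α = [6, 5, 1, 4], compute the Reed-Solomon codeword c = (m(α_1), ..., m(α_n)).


c = [2, 0, 6, 5]

Message polynomial: m(x) = 4 + 2·x (mod 7).
For each evaluation point α_i, compute m(α_i) mod 7:
  α_1 = 6: Horner steps 2 → 2, so m(6) = 2.
  α_2 = 5: Horner steps 2 → 0, so m(5) = 0.
  α_3 = 1: Horner steps 2 → 6, so m(1) = 6.
  α_4 = 4: Horner steps 2 → 5, so m(4) = 5.
Codeword c = [2, 0, 6, 5] ∈ F_7^4.


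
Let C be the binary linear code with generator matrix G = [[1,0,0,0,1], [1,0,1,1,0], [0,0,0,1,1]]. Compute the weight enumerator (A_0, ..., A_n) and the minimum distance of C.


Weight distribution: A_0 = 1, A_1 = 1, A_2 = 3, A_3 = 3. Minimum distance d = 1.

Enumerate all 2^3 = 8 messages m ∈ F_2^3.
For each, compute codeword c = mG in F_2^5, then tally its weight.
  m = 000 → c = 00000, weight = 0.
  m = 100 → c = 10001, weight = 2.
  m = 010 → c = 10110, weight = 3.
  m = 110 → c = 00111, weight = 3.
  m = 001 → c = 00011, weight = 2.
  m = 101 → c = 10010, weight = 2.
  m = 011 → c = 10101, weight = 3.
  m = 111 → c = 00100, weight = 1.
Tally weights:
  weight 0: 1 codewords.
  weight 1: 1 codewords.
  weight 2: 3 codewords.
  weight 3: 3 codewords.
Minimum distance d = smallest w > 0 with A_w > 0 = 1.
Sanity: Σ A_w = 8 = 2^3 = 8 ✓.


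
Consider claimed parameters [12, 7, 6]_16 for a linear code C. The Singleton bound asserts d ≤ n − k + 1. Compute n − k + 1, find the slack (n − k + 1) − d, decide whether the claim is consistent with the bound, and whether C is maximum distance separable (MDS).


Singleton RHS = n − k + 1 = 6, slack = 0, bound satisfied, MDS.

Singleton bound: d ≤ n − k + 1.
Here n = 12, k = 7, so n − k + 1 = 6.
Given d = 6, check d ≤ 6: YES.
Slack = (n − k + 1) − d = 0.
The code is MDS (slack = 0).
Description: the claimed parameters are [12, 7, 6]_16; such a code would be MDS (meets Singleton bound).


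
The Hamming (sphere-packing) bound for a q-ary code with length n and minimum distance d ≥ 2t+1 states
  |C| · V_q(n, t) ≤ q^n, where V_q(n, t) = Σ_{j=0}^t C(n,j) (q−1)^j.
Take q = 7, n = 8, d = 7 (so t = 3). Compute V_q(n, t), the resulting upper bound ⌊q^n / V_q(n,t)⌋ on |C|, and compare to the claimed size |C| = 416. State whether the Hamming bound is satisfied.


V_q(n, t) = 13153, q^n = 5764801, Hamming bound = 438, |C| = 416 ≤ bound (satisfied).

Step 1: Compute V_q(n, t) = Σ_{j=0}^3 C(n, j) (q−1)^j.
  j = 0: C(8,0)·(6)^0 = 1·1 = 1.
  j = 1: C(8,1)·(6)^1 = 8·6 = 48.
  j = 2: C(8,2)·(6)^2 = 28·36 = 1008.
  j = 3: C(8,3)·(6)^3 = 56·216 = 12096.
  V_q(n, t) = 1 + 48 + 1008 + 12096 = 13153.
Step 2: q^n = 7^8 = 5764801.
Step 3: Hamming bound ⌊q^n / V_q(n,t)⌋ = ⌊5764801/13153⌋ = 438.
Step 4: Compare |C| = 416 to 438: satisfied.
The claimed |C| lies below the Hamming bound.


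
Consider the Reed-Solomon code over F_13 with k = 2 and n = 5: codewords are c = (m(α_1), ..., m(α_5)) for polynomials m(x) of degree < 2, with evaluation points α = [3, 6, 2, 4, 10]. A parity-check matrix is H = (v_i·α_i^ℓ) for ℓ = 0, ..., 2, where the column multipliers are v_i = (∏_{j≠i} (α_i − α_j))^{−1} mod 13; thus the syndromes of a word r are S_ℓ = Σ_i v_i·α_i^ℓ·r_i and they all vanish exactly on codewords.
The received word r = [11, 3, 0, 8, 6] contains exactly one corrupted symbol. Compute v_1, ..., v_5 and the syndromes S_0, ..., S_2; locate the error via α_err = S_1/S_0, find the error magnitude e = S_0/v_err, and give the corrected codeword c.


S = (4, 12, 10), error at position 1, error magnitude e = 7, c = [4, 3, 0, 8, 6].

Step 1: column multipliers v_i = (∏_{j≠i}(α_i − α_j))^{−1} mod 13.
  i = 1 (α = 3): (3−6)(3−2)(3−4)(3−10) = (−3)·1·(−1)·(−7) = −21 ≡ 5, so v_1 = 5^{−1} = 8 (mod 13).
  i = 2 (α = 6): (6−3)(6−2)(6−4)(6−10) = 3·4·2·(−4) = −96 ≡ 8, so v_2 = 8^{−1} = 5 (mod 13).
  i = 3 (α = 2): (2−3)(2−6)(2−4)(2−10) = (−1)·(−4)·(−2)·(−8) = 64 ≡ 12, so v_3 = 12^{−1} = 12 (mod 13).
  i = 4 (α = 4): (4−3)(4−6)(4−2)(4−10) = 1·(−2)·2·(−6) = 24 ≡ 11, so v_4 = 11^{−1} = 6 (mod 13).
  i = 5 (α = 10): (10−3)(10−6)(10−2)(10−4) = 7·4·8·6 = 1344 ≡ 5, so v_5 = 5^{−1} = 8 (mod 13).
  v = [8, 5, 12, 6, 8].
Step 2: syndromes of r = [11, 3, 0, 8, 6] (all sums mod 13).
  S_0 = Σ v_i r_i = 8·11 + 5·3 + 12·0 + 6·8 + 8·6 = 199 ≡ 4.
  S_1 = Σ v_i α_i r_i = 8·3·11 + 5·6·3 + 12·2·0 + 6·4·8 + 8·10·6 = 1026 ≡ 12.
  α_i^2 mod 13 = [9, 10, 4, 3, 9].
  S_2 = Σ v_i α_i^2 r_i = 8·9·11 + 5·10·3 + 12·4·0 + 6·3·8 + 8·9·6 = 1518 ≡ 10.
  S = (4, 12, 10) ≠ 0, so r is not a codeword (an error is present).
Step 3: locate the error. For a single error e at position i, S_ℓ = v_i·e·α_i^ℓ, so α_err = S_1/S_0.
  S_0^{−1} = 4^{−1} = 10 (mod 13), so α_err = 12·10 = 120 ≡ 3 = α_1. Error position i = 1.
  Consistency check: S_2/S_1 = 10·12 = 120 ≡ 3 = α_err ✓ (single-error assumption holds).
Step 4: error magnitude e = S_0/v_1 = S_0·∏_{j≠1}(α_1 − α_j) = 4·5 = 20 ≡ 7 (mod 13).
Step 5: correct position 1: c_1 = r_1 − e = 11 − 7 ≡ 4 (mod 13). Hence c = [4, 3, 0, 8, 6].
  Check: interpolating c through the α_i gives m(x) = 5 + 4·x (degree < 2) with m(α_i) = c_i for every i, so c is indeed a codeword.


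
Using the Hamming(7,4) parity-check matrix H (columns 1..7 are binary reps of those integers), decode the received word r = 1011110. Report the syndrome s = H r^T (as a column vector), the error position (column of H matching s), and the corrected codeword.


s = (1, 0, 1)^T, error position = 5, corrected codeword c = 1011010

Compute s = H r^T mod 2 one row at a time:
  s_1 = 1 + 1 + 1 + 0 = 3 ≡ 1 (mod 2).
  s_2 = 0 + 1 + 1 + 0 = 2 ≡ 0 (mod 2).
  s_3 = 1 + 1 + 1 + 0 = 3 ≡ 1 (mod 2).
s = (1, 0, 1)^T — this equals column 5 of H (binary 101), so error is at position 5.
Correct: flip bit 5 of r = 1011110 to get c = 1011010.


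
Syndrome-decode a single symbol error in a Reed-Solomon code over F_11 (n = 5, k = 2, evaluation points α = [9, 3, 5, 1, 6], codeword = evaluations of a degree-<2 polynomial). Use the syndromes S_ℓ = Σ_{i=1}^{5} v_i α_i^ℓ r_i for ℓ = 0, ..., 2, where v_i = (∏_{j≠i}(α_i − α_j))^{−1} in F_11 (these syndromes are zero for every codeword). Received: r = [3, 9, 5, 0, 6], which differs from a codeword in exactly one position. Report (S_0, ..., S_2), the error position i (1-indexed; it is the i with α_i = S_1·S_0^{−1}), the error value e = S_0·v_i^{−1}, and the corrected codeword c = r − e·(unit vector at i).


S = (2, 10, 6), error at position 3, error magnitude e = 9, c = [3, 9, 7, 0, 6].

Step 1: column multipliers v_i = (∏_{j≠i}(α_i − α_j))^{−1} mod 11.
  i = 1 (α = 9): (9−3)(9−5)(9−1)(9−6) = 6·4·8·3 = 576 ≡ 4, so v_1 = 4^{−1} = 3 (mod 11).
  i = 2 (α = 3): (3−9)(3−5)(3−1)(3−6) = (−6)·(−2)·2·(−3) = −72 ≡ 5, so v_2 = 5^{−1} = 9 (mod 11).
  i = 3 (α = 5): (5−9)(5−3)(5−1)(5−6) = (−4)·2·4·(−1) = 32 ≡ 10, so v_3 = 10^{−1} = 10 (mod 11).
  i = 4 (α = 1): (1−9)(1−3)(1−5)(1−6) = (−8)·(−2)·(−4)·(−5) = 320 ≡ 1, so v_4 = 1^{−1} = 1 (mod 11).
  i = 5 (α = 6): (6−9)(6−3)(6−5)(6−1) = (−3)·3·1·5 = −45 ≡ 10, so v_5 = 10^{−1} = 10 (mod 11).
  v = [3, 9, 10, 1, 10].
Step 2: syndromes of r = [3, 9, 5, 0, 6] (all sums mod 11).
  S_0 = Σ v_i r_i = 3·3 + 9·9 + 10·5 + 1·0 + 10·6 = 200 ≡ 2.
  S_1 = Σ v_i α_i r_i = 3·9·3 + 9·3·9 + 10·5·5 + 1·1·0 + 10·6·6 = 934 ≡ 10.
  α_i^2 mod 11 = [4, 9, 3, 1, 3].
  S_2 = Σ v_i α_i^2 r_i = 3·4·3 + 9·9·9 + 10·3·5 + 1·1·0 + 10·3·6 = 1095 ≡ 6.
  S = (2, 10, 6) ≠ 0, so r is not a codeword (an error is present).
Step 3: locate the error. For a single error e at position i, S_ℓ = v_i·e·α_i^ℓ, so α_err = S_1/S_0.
  S_0^{−1} = 2^{−1} = 6 (mod 11), so α_err = 10·6 = 60 ≡ 5 = α_3. Error position i = 3.
  Consistency check: S_2/S_1 = 6·10 = 60 ≡ 5 = α_err ✓ (single-error assumption holds).
Step 4: error magnitude e = S_0/v_3 = S_0·∏_{j≠3}(α_3 − α_j) = 2·10 = 20 ≡ 9 (mod 11).
Step 5: correct position 3: c_3 = r_3 − e = 5 − 9 ≡ 7 (mod 11). Hence c = [3, 9, 7, 0, 6].
  Check: interpolating c through the α_i gives m(x) = 1 + 10·x (degree < 2) with m(α_i) = c_i for every i, so c is indeed a codeword.


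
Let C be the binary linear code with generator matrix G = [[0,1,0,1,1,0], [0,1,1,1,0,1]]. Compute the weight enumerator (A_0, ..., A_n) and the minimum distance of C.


Weight distribution: A_0 = 1, A_3 = 2, A_4 = 1. Minimum distance d = 3.

Enumerate all 2^2 = 4 messages m ∈ F_2^2.
For each, compute codeword c = mG in F_2^6, then tally its weight.
  m = 00 → c = 000000, weight = 0.
  m = 10 → c = 010110, weight = 3.
  m = 01 → c = 011101, weight = 4.
  m = 11 → c = 001011, weight = 3.
Tally weights:
  weight 0: 1 codewords.
  weight 3: 2 codewords.
  weight 4: 1 codewords.
Minimum distance d = smallest w > 0 with A_w > 0 = 3.
Sanity: Σ A_w = 4 = 2^2 = 4 ✓.


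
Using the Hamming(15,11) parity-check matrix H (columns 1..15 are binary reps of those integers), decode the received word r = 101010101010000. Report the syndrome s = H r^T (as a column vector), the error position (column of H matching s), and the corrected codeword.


s = (0, 0, 1, 0)^T, error position = 2, corrected codeword c = 111010101010000

Compute s = H r^T mod 2 one row at a time:
  s_1 = 0 + 1 + 0 + 1 + 0 + 0 + 0 + 0 = 2 ≡ 0 (mod 2).
  s_2 = 0 + 1 + 0 + 1 + 0 + 0 + 0 + 0 = 2 ≡ 0 (mod 2).
  s_3 = 0 + 1 + 0 + 1 + 0 + 1 + 0 + 0 = 3 ≡ 1 (mod 2).
  s_4 = 1 + 1 + 1 + 1 + 1 + 1 + 0 + 0 = 6 ≡ 0 (mod 2).
s = (0, 0, 1, 0)^T — this equals column 2 of H (binary 0010), so error is at position 2.
Correct: flip bit 2 of r = 101010101010000 to get c = 111010101010000.


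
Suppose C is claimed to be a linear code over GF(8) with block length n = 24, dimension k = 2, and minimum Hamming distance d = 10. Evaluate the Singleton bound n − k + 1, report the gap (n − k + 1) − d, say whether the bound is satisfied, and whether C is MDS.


Singleton RHS = n − k + 1 = 23, slack = 13, bound satisfied, not MDS.

Singleton bound: d ≤ n − k + 1.
Here n = 24, k = 2, so n − k + 1 = 23.
Given d = 10, check d ≤ 23: YES.
Slack = (n − k + 1) − d = 13.
The code is NOT MDS (slack = 13 > 0).
Description: the claimed parameters are [24, 2, 10]_8; such a code would be non-MDS.


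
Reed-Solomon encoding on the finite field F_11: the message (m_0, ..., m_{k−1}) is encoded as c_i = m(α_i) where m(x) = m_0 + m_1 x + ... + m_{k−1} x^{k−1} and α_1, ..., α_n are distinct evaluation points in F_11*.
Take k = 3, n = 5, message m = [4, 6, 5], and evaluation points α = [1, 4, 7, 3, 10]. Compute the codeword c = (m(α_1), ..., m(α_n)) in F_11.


c = [4, 9, 5, 1, 3]

Message polynomial: m(x) = 4 + 6·x + 5·x^2 (mod 11).
For each evaluation point α_i, compute m(α_i) mod 11:
  α_1 = 1: Horner steps 5 → 0 → 4, so m(1) = 4.
  α_2 = 4: Horner steps 5 → 4 → 9, so m(4) = 9.
  α_3 = 7: Horner steps 5 → 8 → 5, so m(7) = 5.
  α_4 = 3: Horner steps 5 → 10 → 1, so m(3) = 1.
  α_5 = 10: Horner steps 5 → 1 → 3, so m(10) = 3.
Codeword c = [4, 9, 5, 1, 3] ∈ F_11^5.


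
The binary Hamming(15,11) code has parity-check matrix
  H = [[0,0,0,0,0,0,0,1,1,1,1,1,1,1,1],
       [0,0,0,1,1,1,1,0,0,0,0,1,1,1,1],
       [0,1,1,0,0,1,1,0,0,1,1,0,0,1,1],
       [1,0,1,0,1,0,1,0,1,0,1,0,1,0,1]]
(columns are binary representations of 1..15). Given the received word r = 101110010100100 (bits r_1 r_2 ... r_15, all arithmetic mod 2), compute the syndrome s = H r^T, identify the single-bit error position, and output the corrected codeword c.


s = (1, 1, 0, 0)^T, error position = 12, corrected codeword c = 101110010101100

Compute s = H r^T mod 2 one row at a time:
  s_1 = 1 + 0 + 1 + 0 + 0 + 1 + 0 + 0 = 3 ≡ 1 (mod 2).
  s_2 = 1 + 1 + 0 + 0 + 0 + 1 + 0 + 0 = 3 ≡ 1 (mod 2).
  s_3 = 0 + 1 + 0 + 0 + 1 + 0 + 0 + 0 = 2 ≡ 0 (mod 2).
  s_4 = 1 + 1 + 1 + 0 + 0 + 0 + 1 + 0 = 4 ≡ 0 (mod 2).
s = (1, 1, 0, 0)^T — this equals column 12 of H (binary 1100), so error is at position 12.
Correct: flip bit 12 of r = 101110010100100 to get c = 101110010101100.


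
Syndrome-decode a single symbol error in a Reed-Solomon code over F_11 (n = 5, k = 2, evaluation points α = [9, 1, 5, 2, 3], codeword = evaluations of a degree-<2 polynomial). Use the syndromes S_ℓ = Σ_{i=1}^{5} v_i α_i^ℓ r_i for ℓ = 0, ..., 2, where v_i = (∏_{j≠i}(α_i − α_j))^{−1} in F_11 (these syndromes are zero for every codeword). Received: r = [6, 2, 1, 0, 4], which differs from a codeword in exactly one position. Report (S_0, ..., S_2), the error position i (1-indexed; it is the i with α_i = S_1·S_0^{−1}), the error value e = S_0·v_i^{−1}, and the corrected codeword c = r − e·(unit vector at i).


S = (8, 8, 8), error at position 2, error magnitude e = 6, c = [6, 7, 1, 0, 4].

Step 1: column multipliers v_i = (∏_{j≠i}(α_i − α_j))^{−1} mod 11.
  i = 1 (α = 9): (9−1)(9−5)(9−2)(9−3) = 8·4·7·6 = 1344 ≡ 2, so v_1 = 2^{−1} = 6 (mod 11).
  i = 2 (α = 1): (1−9)(1−5)(1−2)(1−3) = (−8)·(−4)·(−1)·(−2) = 64 ≡ 9, so v_2 = 9^{−1} = 5 (mod 11).
  i = 3 (α = 5): (5−9)(5−1)(5−2)(5−3) = (−4)·4·3·2 = −96 ≡ 3, so v_3 = 3^{−1} = 4 (mod 11).
  i = 4 (α = 2): (2−9)(2−1)(2−5)(2−3) = (−7)·1·(−3)·(−1) = −21 ≡ 1, so v_4 = 1^{−1} = 1 (mod 11).
  i = 5 (α = 3): (3−9)(3−1)(3−5)(3−2) = (−6)·2·(−2)·1 = 24 ≡ 2, so v_5 = 2^{−1} = 6 (mod 11).
  v = [6, 5, 4, 1, 6].
Step 2: syndromes of r = [6, 2, 1, 0, 4] (all sums mod 11).
  S_0 = Σ v_i r_i = 6·6 + 5·2 + 4·1 + 1·0 + 6·4 = 74 ≡ 8.
  S_1 = Σ v_i α_i r_i = 6·9·6 + 5·1·2 + 4·5·1 + 1·2·0 + 6·3·4 = 426 ≡ 8.
  α_i^2 mod 11 = [4, 1, 3, 4, 9].
  S_2 = Σ v_i α_i^2 r_i = 6·4·6 + 5·1·2 + 4·3·1 + 1·4·0 + 6·9·4 = 382 ≡ 8.
  S = (8, 8, 8) ≠ 0, so r is not a codeword (an error is present).
Step 3: locate the error. For a single error e at position i, S_ℓ = v_i·e·α_i^ℓ, so α_err = S_1/S_0.
  S_0^{−1} = 8^{−1} = 7 (mod 11), so α_err = 8·7 = 56 ≡ 1 = α_2. Error position i = 2.
  Consistency check: S_2/S_1 = 8·7 = 56 ≡ 1 = α_err ✓ (single-error assumption holds).
Step 4: error magnitude e = S_0/v_2 = S_0·∏_{j≠2}(α_2 − α_j) = 8·9 = 72 ≡ 6 (mod 11).
Step 5: correct position 2: c_2 = r_2 − e = 2 − 6 ≡ 7 (mod 11). Hence c = [6, 7, 1, 0, 4].
  Check: interpolating c through the α_i gives m(x) = 3 + 4·x (degree < 2) with m(α_i) = c_i for every i, so c is indeed a codeword.


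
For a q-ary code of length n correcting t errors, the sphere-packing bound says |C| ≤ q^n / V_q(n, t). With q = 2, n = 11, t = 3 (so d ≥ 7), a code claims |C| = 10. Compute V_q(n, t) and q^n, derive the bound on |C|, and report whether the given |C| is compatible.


V_q(n, t) = 232, q^n = 2048, Hamming bound = 8, |C| = 10 > bound (violated).

Step 1: Compute V_q(n, t) = Σ_{j=0}^3 C(n, j) (q−1)^j.
  j = 0: C(11,0)·(1)^0 = 1·1 = 1.
  j = 1: C(11,1)·(1)^1 = 11·1 = 11.
  j = 2: C(11,2)·(1)^2 = 55·1 = 55.
  j = 3: C(11,3)·(1)^3 = 165·1 = 165.
  V_q(n, t) = 1 + 11 + 55 + 165 = 232.
Step 2: q^n = 2^11 = 2048.
Step 3: Hamming bound ⌊q^n / V_q(n,t)⌋ = ⌊2048/232⌋ = 8.
Step 4: Compare |C| = 10 to 8: violated.
The claimed |C| lies above the Hamming bound, so no 2-ary code of length 11 with d ≥ 7 can have 10 codewords.


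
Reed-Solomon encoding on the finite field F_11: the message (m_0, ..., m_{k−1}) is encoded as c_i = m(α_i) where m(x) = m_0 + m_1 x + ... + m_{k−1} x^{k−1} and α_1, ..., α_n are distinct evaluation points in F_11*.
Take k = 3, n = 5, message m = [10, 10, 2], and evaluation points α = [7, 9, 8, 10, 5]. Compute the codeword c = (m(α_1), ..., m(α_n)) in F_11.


c = [2, 9, 9, 2, 0]

Message polynomial: m(x) = 10 + 10·x + 2·x^2 (mod 11).
For each evaluation point α_i, compute m(α_i) mod 11:
  α_1 = 7: Horner steps 2 → 2 → 2, so m(7) = 2.
  α_2 = 9: Horner steps 2 → 6 → 9, so m(9) = 9.
  α_3 = 8: Horner steps 2 → 4 → 9, so m(8) = 9.
  α_4 = 10: Horner steps 2 → 8 → 2, so m(10) = 2.
  α_5 = 5: Horner steps 2 → 9 → 0, so m(5) = 0.
Codeword c = [2, 9, 9, 2, 0] ∈ F_11^5.
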